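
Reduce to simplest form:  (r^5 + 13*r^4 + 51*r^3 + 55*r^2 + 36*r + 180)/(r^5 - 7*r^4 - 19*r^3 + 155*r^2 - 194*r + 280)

Factor: r^5 + 13*r^4 + 51*r^3 + 55*r^2 + 36*r + 180 = (r + 5)*(r + 6)*(r^2 - r + 2)*(r + 3);  r^5 - 7*r^4 - 19*r^3 + 155*r^2 - 194*r + 280 = (r - 4)*(r - 7)*(r^2 - r + 2)*(r + 5)
Cancel the common factors (r^2 - r + 2), (r + 5).

(r^2 + 9*r + 18)/(r^2 - 11*r + 28)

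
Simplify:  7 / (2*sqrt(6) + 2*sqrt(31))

(-7*sqrt(6) + 7*sqrt(31))/50

Multiply numerator and denominator by -2*sqrt(6) + 2*sqrt(31).
Denominator becomes 100; numerator becomes -14*sqrt(6) + 14*sqrt(31).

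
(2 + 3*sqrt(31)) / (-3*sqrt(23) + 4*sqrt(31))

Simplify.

Multiply numerator and denominator by 3*sqrt(23) + 4*sqrt(31).
Denominator becomes 289; numerator becomes 6*sqrt(23) + 8*sqrt(31) + 9*sqrt(713) + 372.

(6*sqrt(23) + 8*sqrt(31) + 9*sqrt(713) + 372)/289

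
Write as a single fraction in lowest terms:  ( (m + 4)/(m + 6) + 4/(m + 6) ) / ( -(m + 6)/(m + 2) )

Numerator: (m + 4)/(m + 6) + 4/(m + 6) = (m + 8)/(m + 6)
Denominator: -(m + 6)/(m + 2) = (-m - 6)/(m + 2)
Divide: ((m + 8)/(m + 6)) · ((m + 2)/(-m - 6)) = (-m² - 10*m - 16)/(m² + 12*m + 36)

(-m² - 10*m - 16)/(m² + 12*m + 36)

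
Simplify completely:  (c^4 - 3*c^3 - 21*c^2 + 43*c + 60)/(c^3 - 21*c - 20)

Factor: c^4 - 3*c^3 - 21*c^2 + 43*c + 60 = (c - 3)*(c + 1)*(c - 5)*(c + 4);  c^3 - 21*c - 20 = (c - 5)*(c + 1)*(c + 4)
Cancel the common factors (c - 5), (c + 1), (c + 4).

c - 3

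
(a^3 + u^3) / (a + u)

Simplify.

a^2 - a*u + u^2

Apply the sum-of-cubes factorisation and cancel (a + u).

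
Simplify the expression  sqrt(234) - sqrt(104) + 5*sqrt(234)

16*sqrt(26)

sqrt(234) = 3*sqrt(26); sqrt(104) = 2*sqrt(26); 5*sqrt(234) = 15*sqrt(26)
Combine: (3 - 2 + 15)·sqrt(26) = 16*sqrt(26)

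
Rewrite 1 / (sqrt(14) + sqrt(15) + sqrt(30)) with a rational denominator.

Group as (sqrt(14) + sqrt(30)) + sqrt(15); multiply by (sqrt(14) + sqrt(30)) - sqrt(15), then rationalise the remaining surd.

(-60*sqrt(7) - sqrt(30) + 29*sqrt(15) + 31*sqrt(14))/839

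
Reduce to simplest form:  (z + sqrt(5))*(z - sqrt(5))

z^2 - 5

(z)^2 - (sqrt(5))^2 = z^2 - 5.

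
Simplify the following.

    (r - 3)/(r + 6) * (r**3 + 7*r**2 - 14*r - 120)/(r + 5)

r**2 - 7*r + 12

Factor: r**3 + 7*r**2 - 14*r - 120 = (r - 4)*(r + 6)*(r + 5)
Cancel the common factors (r + 5), (r + 6).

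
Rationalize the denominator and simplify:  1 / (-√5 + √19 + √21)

Group as (√19 + √21) - √5; multiply by (√19 + √21) + √5, then rationalise the remaining surd.

(-35*√5 + 3*√21 + 7*√19 + 2*√1995)/371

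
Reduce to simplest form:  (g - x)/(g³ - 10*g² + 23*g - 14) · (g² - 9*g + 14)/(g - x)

Factor: g³ - 10*g² + 23*g - 14 = (g - 1)·(g - 2)·(g - 7);  g² - 9*g + 14 = (g - 2)·(g - 7)
Cancel the common factors (g - x), (g - 7), (g - 2).

1/(g - 1)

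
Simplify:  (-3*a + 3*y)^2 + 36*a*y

9*(a + y)^2

After expansion: 9*a^2 + 18*a*y + 9*y^2 — a perfect-square trinomial.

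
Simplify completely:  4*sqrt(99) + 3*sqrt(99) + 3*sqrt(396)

4*sqrt(99) = 12*sqrt(11); 3*sqrt(99) = 9*sqrt(11); 3*sqrt(396) = 18*sqrt(11)
Combine: (12 + 9 + 18)·sqrt(11) = 39*sqrt(11)

39*sqrt(11)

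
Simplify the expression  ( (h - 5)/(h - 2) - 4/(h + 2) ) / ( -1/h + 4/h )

(h³ - 7*h² - 2*h)/(3*h² - 12)

Numerator: (h - 5)/(h - 2) - 4/(h + 2) = (h² - 7*h - 2)/(h² - 4)
Denominator: -1/h + 4/h = 3/h
Divide: ((h² - 7*h - 2)/(h² - 4)) · (h/3) = (h³ - 7*h² - 2*h)/(3*h² - 12)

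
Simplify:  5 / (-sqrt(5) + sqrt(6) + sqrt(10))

Group as (sqrt(6) + sqrt(10)) - sqrt(5); multiply by (sqrt(6) + sqrt(10)) + sqrt(5), then rationalise the remaining surd.

(-55*sqrt(5) + 5*sqrt(10) + 45*sqrt(6) + 100*sqrt(3))/119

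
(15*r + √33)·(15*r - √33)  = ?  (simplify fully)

(15*r)^2 - (√33)^2 = 225*r² - 33.

225*r² - 33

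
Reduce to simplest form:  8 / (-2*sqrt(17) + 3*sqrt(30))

(8*sqrt(17) + 12*sqrt(30))/101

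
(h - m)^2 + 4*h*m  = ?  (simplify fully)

(h + m)^2

Expanding gives h^2 + 2*h*m + m^2, a perfect square.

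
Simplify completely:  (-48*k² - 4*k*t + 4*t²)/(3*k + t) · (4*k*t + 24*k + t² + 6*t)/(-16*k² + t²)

Factor: -48*k² - 4*k*t + 4*t² = 4·(3*k + t)·(-4*k + t);  4*k*t + 24*k + t² + 6*t = (4*k + t)·(t + 6);  -16*k² + t² = (-4*k + t)·(4*k + t)
Cancel the common factors (3*k + t), (4*k + t), (-4*k + t).

4*t + 24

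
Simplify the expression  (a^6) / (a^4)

a^2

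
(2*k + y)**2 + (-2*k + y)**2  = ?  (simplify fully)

8*k**2 + 2*y**2

Write as f(y,(2*k)) + f(y,-(2*k)) and expand.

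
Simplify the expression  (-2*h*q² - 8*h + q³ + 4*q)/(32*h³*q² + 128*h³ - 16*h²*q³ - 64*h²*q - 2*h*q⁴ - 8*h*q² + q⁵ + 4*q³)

1/(-16*h² + q²)

Factor: -2*h*q² - 8*h + q³ + 4*q = (q² + 4)·(-2*h + q);  32*h³*q² + 128*h³ - 16*h²*q³ - 64*h²*q - 2*h*q⁴ - 8*h*q² + q⁵ + 4*q³ = (-2*h + q)·(q² + 4)·(4*h + q)·(-4*h + q)
Cancel the common factors (q² + 4), (-2*h + q).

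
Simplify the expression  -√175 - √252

√175 = 5*√7; √252 = 6*√7
Combine: (-5 - 6)·√7 = -11*√7

-11*√7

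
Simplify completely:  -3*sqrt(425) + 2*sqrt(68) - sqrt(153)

-14*sqrt(17)

3*sqrt(425) = 15*sqrt(17); 2*sqrt(68) = 4*sqrt(17); sqrt(153) = 3*sqrt(17)
Combine: (-15 + 4 - 3)·sqrt(17) = -14*sqrt(17)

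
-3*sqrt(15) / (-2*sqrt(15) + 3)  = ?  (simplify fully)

Multiply numerator and denominator by 3 + 2*sqrt(15).
Denominator becomes -51; numerator becomes -90 - 9*sqrt(15).

(3*sqrt(15) + 30)/17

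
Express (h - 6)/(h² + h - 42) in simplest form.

Factor: h² + h - 42 = (h - 6)·(h + 7)
Cancel the common factor (h - 6).

1/(h + 7)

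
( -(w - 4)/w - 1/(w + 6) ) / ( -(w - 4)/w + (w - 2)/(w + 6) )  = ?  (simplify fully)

Numerator: -(w - 4)/w - 1/(w + 6) = (-w**2 - 3*w + 24)/(w**2 + 6*w)
Denominator: -(w - 4)/w + (w - 2)/(w + 6) = (-4*w + 24)/(w**2 + 6*w)
Divide: ((-w**2 - 3*w + 24)/(w**2 + 6*w)) · ((w**2 + 6*w)/(-4*w + 24)) = (w**2 + 3*w - 24)/(4*w - 24)

(w**2 + 3*w - 24)/(4*w - 24)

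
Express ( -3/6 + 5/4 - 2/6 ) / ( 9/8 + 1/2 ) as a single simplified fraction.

Numerator: -3/6 + 5/4 - 2/6 = 5/12
Denominator: 9/8 + 1/2 = 13/8
Divide: (5/12) · (8/13) = 10/39

10/39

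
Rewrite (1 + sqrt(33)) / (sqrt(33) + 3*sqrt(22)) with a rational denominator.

(-33 - sqrt(33) + 3*sqrt(22) + 33*sqrt(6))/165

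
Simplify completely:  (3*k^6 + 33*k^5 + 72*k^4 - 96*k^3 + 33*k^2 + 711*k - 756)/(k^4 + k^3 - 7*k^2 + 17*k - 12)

3*k^2 + 30*k + 63

Factor: 3*k^6 + 33*k^5 + 72*k^4 - 96*k^3 + 33*k^2 + 711*k - 756 = 3*(k^2 - 2*k + 3)*(k + 3)*(k - 1)*(k + 4)*(k + 7);  k^4 + k^3 - 7*k^2 + 17*k - 12 = (k - 1)*(k + 4)*(k^2 - 2*k + 3)
Cancel the common factors (k^2 - 2*k + 3), (k - 1), (k + 4).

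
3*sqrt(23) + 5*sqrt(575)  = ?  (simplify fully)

3*sqrt(23) = 3*sqrt(23); 5*sqrt(575) = 25*sqrt(23)
Combine: (3 + 25)·sqrt(23) = 28*sqrt(23)

28*sqrt(23)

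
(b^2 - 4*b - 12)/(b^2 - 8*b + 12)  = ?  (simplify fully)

(b + 2)/(b - 2)

Factor: b^2 - 4*b - 12 = (b - 6)*(b + 2);  b^2 - 8*b + 12 = (b - 2)*(b - 6)
Cancel the common factor (b - 6).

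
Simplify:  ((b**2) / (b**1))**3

b**3

Inside the bracket: b**1
Raise to the power 3: b**3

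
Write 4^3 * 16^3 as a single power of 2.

4^3 = 2^6; 16^3 = 2^12
Combine exponents: 2^18

2^18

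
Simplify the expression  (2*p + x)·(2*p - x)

Difference of squares with P = 2*p, Q = x.

4*p² - x²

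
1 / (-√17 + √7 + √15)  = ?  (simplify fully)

(-5*√17 + 9*√15 + 25*√7 + 2*√1785)/395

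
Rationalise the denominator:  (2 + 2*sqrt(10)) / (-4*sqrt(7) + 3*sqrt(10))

Multiply numerator and denominator by 3*sqrt(10) + 4*sqrt(7).
Denominator becomes -22; numerator becomes 6*sqrt(10) + 8*sqrt(7) + 60 + 8*sqrt(70).

(-4*sqrt(70) - 30 - 4*sqrt(7) - 3*sqrt(10))/11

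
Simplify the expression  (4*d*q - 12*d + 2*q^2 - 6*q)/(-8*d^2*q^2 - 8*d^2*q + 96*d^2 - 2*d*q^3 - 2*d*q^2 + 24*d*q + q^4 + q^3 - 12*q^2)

2/(-4*d*q - 16*d + q^2 + 4*q)

Factor: 4*d*q - 12*d + 2*q^2 - 6*q = 2*(2*d + q)*(q - 3);  -8*d^2*q^2 - 8*d^2*q + 96*d^2 - 2*d*q^3 - 2*d*q^2 + 24*d*q + q^4 + q^3 - 12*q^2 = (q + 4)*(-4*d + q)*(q - 3)*(2*d + q)
Cancel the common factors (2*d + q), (q - 3).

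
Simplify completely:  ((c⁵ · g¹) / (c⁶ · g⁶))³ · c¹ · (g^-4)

Inside the bracket: (c^-1) · (g^-5)
Raise to the power 3: (c^-3) · (g^-15)
Multiply by c¹ · (g^-4): add exponents.

1/(c²*g^19)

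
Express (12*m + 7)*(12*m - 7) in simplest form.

Product of conjugates: (P+Q)(P-Q) = P**2 - Q**2.

144*m**2 - 49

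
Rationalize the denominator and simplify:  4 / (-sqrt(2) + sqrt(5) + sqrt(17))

Group as (sqrt(5) + sqrt(17)) - sqrt(2); multiply by (sqrt(5) + sqrt(17)) + sqrt(2), then rationalise the remaining surd.

(-14*sqrt(5) - 2*sqrt(170) + 20*sqrt(2) + 10*sqrt(17))/15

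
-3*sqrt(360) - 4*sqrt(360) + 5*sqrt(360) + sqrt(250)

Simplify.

-7*sqrt(10)

3*sqrt(360) = 18*sqrt(10); 4*sqrt(360) = 24*sqrt(10); 5*sqrt(360) = 30*sqrt(10); sqrt(250) = 5*sqrt(10)
Combine: (-18 - 24 + 30 + 5)·sqrt(10) = -7*sqrt(10)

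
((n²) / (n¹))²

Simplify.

Inside the bracket: n¹
Raise to the power 2: n²

n²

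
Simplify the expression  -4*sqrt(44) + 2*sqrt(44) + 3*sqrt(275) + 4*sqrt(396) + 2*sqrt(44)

4*sqrt(44) = 8*sqrt(11); 2*sqrt(44) = 4*sqrt(11); 3*sqrt(275) = 15*sqrt(11); 4*sqrt(396) = 24*sqrt(11); 2*sqrt(44) = 4*sqrt(11)
Combine: (-8 + 4 + 15 + 24 + 4)·sqrt(11) = 39*sqrt(11)

39*sqrt(11)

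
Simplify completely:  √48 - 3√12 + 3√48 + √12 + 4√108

36*√3

√48 = 4*√3; 3√12 = 6*√3; 3√48 = 12*√3; √12 = 2*√3; 4√108 = 24*√3
Combine: (4 - 6 + 12 + 2 + 24)·√3 = 36*√3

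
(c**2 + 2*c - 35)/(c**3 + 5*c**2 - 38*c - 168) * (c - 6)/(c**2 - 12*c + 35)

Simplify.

1/(c**2 - 3*c - 28)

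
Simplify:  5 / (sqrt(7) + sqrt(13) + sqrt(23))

(-2*sqrt(2093) - 3*sqrt(23) + 17*sqrt(13) + 29*sqrt(7))/71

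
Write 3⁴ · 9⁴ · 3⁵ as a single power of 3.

3^17

3⁴ = 3^4; 9⁴ = 3^8; 3⁵ = 3^5
Combine exponents: 3^17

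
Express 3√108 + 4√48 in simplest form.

3√108 = 18*√3; 4√48 = 16*√3
Combine: (18 + 16)·√3 = 34*√3

34*√3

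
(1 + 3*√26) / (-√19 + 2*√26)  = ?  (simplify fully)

Multiply numerator and denominator by √19 + 2*√26.
Denominator becomes 85; numerator becomes √19 + 2*√26 + 3*√494 + 156.

(√19 + 2*√26 + 3*√494 + 156)/85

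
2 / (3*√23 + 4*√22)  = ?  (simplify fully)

(-6*√23 + 8*√22)/145

Multiply numerator and denominator by -4*√22 + 3*√23.
Denominator becomes -145; numerator becomes -8*√22 + 6*√23.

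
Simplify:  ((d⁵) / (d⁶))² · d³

d

Inside the bracket: (d^-1)
Raise to the power 2: (d^-2)
Multiply by d³: add exponents.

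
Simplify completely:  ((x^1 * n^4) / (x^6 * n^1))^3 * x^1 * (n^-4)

n^5/x^14

Inside the bracket: (x^-5) * n^3
Raise to the power 3: (x^-15) * n^9
Multiply by x^1 * (n^-4): add exponents.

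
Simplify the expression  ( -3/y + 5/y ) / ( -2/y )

Numerator: -3/y + 5/y = 2/y
Denominator: -2/y = -2/y
Divide: (2/y) · (-y/2) = -1

-1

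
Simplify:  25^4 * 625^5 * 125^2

5^34

25^4 = 5^8; 625^5 = 5^20; 125^2 = 5^6
Combine exponents: 5^34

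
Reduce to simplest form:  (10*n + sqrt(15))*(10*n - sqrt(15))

100*n**2 - 15

Difference of squares with P = 10*n, Q = sqrt(15).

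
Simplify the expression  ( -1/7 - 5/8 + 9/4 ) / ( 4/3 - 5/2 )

-249/196

Numerator: -1/7 - 5/8 + 9/4 = 83/56
Denominator: 4/3 - 5/2 = -7/6
Divide: (83/56) · (-6/7) = -249/196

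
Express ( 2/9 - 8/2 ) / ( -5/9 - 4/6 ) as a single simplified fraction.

34/11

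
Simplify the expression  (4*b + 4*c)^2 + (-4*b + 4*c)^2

Binomially expand both and collect terms in (4*c), (4*b).

32*b^2 + 32*c^2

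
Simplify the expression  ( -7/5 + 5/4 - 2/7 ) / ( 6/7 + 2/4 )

Numerator: -7/5 + 5/4 - 2/7 = -61/140
Denominator: 6/7 + 2/4 = 19/14
Divide: (-61/140) · (14/19) = -61/190

-61/190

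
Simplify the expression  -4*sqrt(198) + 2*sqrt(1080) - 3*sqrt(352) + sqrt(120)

-24*sqrt(22) + 14*sqrt(30)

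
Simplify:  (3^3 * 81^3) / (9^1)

3^13

3^3 = 3^3; 81^3 = 3^12; 9^1 = 3^2
Combine exponents: 3^13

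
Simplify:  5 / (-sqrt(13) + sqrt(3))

Multiply numerator and denominator by sqrt(3) + sqrt(13).
Denominator becomes -10; numerator becomes 5*sqrt(3) + 5*sqrt(13).

(-sqrt(13) - sqrt(3))/2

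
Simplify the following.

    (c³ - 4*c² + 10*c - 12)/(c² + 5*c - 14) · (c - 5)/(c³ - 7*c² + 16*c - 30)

1/(c + 7)

Factor: c³ - 4*c² + 10*c - 12 = (c² - 2*c + 6)·(c - 2);  c² + 5*c - 14 = (c + 7)·(c - 2);  c³ - 7*c² + 16*c - 30 = (c² - 2*c + 6)·(c - 5)
Cancel the common factors (c² - 2*c + 6), (c - 5), (c - 2).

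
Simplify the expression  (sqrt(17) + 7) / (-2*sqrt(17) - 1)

(-13*sqrt(17) - 27)/67

Multiply numerator and denominator by -1 + 2*sqrt(17).
Denominator becomes -67; numerator becomes 27 + 13*sqrt(17).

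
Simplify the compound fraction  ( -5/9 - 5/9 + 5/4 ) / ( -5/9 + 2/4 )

-5/2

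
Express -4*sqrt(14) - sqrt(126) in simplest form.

4*sqrt(14) = 4*sqrt(14); sqrt(126) = 3*sqrt(14)
Combine: (-4 - 3)·sqrt(14) = -7*sqrt(14)

-7*sqrt(14)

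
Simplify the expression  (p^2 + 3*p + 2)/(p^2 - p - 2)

Factor: p^2 + 3*p + 2 = (p + 2)*(p + 1);  p^2 - p - 2 = (p - 2)*(p + 1)
Cancel the common factor (p + 1).

(p + 2)/(p - 2)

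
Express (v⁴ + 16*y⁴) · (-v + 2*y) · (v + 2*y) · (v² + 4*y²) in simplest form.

-v⁸ + 256*y⁸

Pair the conjugate factors: ((2*y)+v)((2*y)-v) = -v² + 4*y², then repeat with the next factor.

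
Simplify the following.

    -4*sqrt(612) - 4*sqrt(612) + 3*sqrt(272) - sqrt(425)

4*sqrt(612) = 24*sqrt(17); 4*sqrt(612) = 24*sqrt(17); 3*sqrt(272) = 12*sqrt(17); sqrt(425) = 5*sqrt(17)
Combine: (-24 - 24 + 12 - 5)·sqrt(17) = -41*sqrt(17)

-41*sqrt(17)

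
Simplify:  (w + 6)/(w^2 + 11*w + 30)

Factor: w^2 + 11*w + 30 = (w + 6)*(w + 5)
Cancel the common factor (w + 6).

1/(w + 5)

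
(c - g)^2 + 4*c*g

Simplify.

(c + g)^2

Expand the square and combine the 4*c*g term.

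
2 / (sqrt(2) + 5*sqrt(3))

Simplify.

Multiply numerator and denominator by -5*sqrt(3) + sqrt(2).
Denominator becomes -73; numerator becomes -10*sqrt(3) + 2*sqrt(2).

(-2*sqrt(2) + 10*sqrt(3))/73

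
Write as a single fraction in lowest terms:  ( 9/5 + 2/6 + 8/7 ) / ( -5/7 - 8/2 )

Numerator: 9/5 + 2/6 + 8/7 = 344/105
Denominator: -5/7 - 8/2 = -33/7
Divide: (344/105) · (-7/33) = -344/495

-344/495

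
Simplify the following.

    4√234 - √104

10*√26

4√234 = 12*√26; √104 = 2*√26
Combine: (12 - 2)·√26 = 10*√26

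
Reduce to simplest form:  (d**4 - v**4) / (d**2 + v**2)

d**2 - v**2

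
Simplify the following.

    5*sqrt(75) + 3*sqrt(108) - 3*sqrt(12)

37*sqrt(3)

5*sqrt(75) = 25*sqrt(3); 3*sqrt(108) = 18*sqrt(3); 3*sqrt(12) = 6*sqrt(3)
Combine: (25 + 18 - 6)·sqrt(3) = 37*sqrt(3)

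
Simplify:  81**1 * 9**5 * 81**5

81**1 = 3**4; 9**5 = 3**10; 81**5 = 3**20
Combine exponents: 3**34

3**34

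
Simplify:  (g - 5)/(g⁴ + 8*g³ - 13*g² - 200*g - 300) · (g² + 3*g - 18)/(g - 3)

1/(g² + 7*g + 10)

Factor: g⁴ + 8*g³ - 13*g² - 200*g - 300 = (g + 2)·(g + 6)·(g + 5)·(g - 5);  g² + 3*g - 18 = (g + 6)·(g - 3)
Cancel the common factors (g - 5), (g - 3), (g + 6).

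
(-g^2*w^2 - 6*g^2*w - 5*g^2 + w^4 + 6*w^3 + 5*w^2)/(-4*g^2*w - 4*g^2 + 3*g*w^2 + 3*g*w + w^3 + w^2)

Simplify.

Factor: -g^2*w^2 - 6*g^2*w - 5*g^2 + w^4 + 6*w^3 + 5*w^2 = (g + w)*(-g + w)*(w + 5)*(w + 1);  -4*g^2*w - 4*g^2 + 3*g*w^2 + 3*g*w + w^3 + w^2 = (-g + w)*(4*g + w)*(w + 1)
Cancel the common factors (-g + w), (w + 1).

(g*w + 5*g + w^2 + 5*w)/(4*g + w)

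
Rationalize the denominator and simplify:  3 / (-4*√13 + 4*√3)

(-3*√13 - 3*√3)/40

Multiply numerator and denominator by 4*√3 + 4*√13.
Denominator becomes -160; numerator becomes 12*√3 + 12*√13.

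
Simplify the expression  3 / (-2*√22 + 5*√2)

Multiply numerator and denominator by 5*√2 + 2*√22.
Denominator becomes -38; numerator becomes 15*√2 + 6*√22.

(-6*√22 - 15*√2)/38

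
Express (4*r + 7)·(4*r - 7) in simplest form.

16*r² - 49

Product of conjugates: (P+Q)(P-Q) = P^2 - Q^2.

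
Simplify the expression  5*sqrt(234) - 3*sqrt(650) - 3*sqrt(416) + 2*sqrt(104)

5*sqrt(234) = 15*sqrt(26); 3*sqrt(650) = 15*sqrt(26); 3*sqrt(416) = 12*sqrt(26); 2*sqrt(104) = 4*sqrt(26)
Combine: (15 - 15 - 12 + 4)·sqrt(26) = -8*sqrt(26)

-8*sqrt(26)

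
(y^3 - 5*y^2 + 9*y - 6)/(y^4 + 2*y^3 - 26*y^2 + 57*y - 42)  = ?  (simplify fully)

Factor: y^3 - 5*y^2 + 9*y - 6 = (y^2 - 3*y + 3)*(y - 2);  y^4 + 2*y^3 - 26*y^2 + 57*y - 42 = (y - 2)*(y + 7)*(y^2 - 3*y + 3)
Cancel the common factors (y^2 - 3*y + 3), (y - 2).

1/(y + 7)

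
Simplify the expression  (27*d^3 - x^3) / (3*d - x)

(3*d)^3 - x^3 = (3*d - x)(9*d^2 + 3*d*x + x^2).

9*d^2 + 3*d*x + x^2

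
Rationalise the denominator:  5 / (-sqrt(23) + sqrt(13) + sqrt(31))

(-105*sqrt(23) + 25*sqrt(31) + 205*sqrt(13) + 10*sqrt(9269))/1171

Group as (sqrt(13) + sqrt(31)) - sqrt(23); multiply by (sqrt(13) + sqrt(31)) + sqrt(23), then rationalise the remaining surd.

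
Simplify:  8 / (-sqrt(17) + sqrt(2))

(-8*sqrt(17) - 8*sqrt(2))/15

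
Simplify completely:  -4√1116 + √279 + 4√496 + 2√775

4√1116 = 24*√31; √279 = 3*√31; 4√496 = 16*√31; 2√775 = 10*√31
Combine: (-24 + 3 + 16 + 10)·√31 = 5*√31

5*√31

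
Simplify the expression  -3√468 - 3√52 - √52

-26*√13

3√468 = 18*√13; 3√52 = 6*√13; √52 = 2*√13
Combine: (-18 - 6 - 2)·√13 = -26*√13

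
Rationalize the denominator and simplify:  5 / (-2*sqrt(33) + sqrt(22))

Multiply numerator and denominator by sqrt(22) + 2*sqrt(33).
Denominator becomes -110; numerator becomes 5*sqrt(22) + 10*sqrt(33).

(-2*sqrt(33) - sqrt(22))/22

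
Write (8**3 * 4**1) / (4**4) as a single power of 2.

8**3 = 2**9; 4**1 = 2**2; 4**4 = 2**8
Combine exponents: 2**3

2**3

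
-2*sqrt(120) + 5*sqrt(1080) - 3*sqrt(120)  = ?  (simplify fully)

20*sqrt(30)

2*sqrt(120) = 4*sqrt(30); 5*sqrt(1080) = 30*sqrt(30); 3*sqrt(120) = 6*sqrt(30)
Combine: (-4 + 30 - 6)·sqrt(30) = 20*sqrt(30)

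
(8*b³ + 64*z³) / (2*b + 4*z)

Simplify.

Apply the sum-of-cubes factorisation and cancel (2*b + 4*z).

4*b² - 8*b*z + 16*z²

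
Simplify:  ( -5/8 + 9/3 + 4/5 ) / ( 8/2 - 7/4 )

Numerator: -5/8 + 9/3 + 4/5 = 127/40
Denominator: 8/2 - 7/4 = 9/4
Divide: (127/40) · (4/9) = 127/90

127/90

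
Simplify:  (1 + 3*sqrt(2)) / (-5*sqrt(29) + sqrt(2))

Multiply numerator and denominator by sqrt(2) + 5*sqrt(29).
Denominator becomes -723; numerator becomes sqrt(2) + 6 + 5*sqrt(29) + 15*sqrt(58).

(-15*sqrt(58) - 5*sqrt(29) - 6 - sqrt(2))/723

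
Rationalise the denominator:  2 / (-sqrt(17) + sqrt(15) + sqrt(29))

(-54*sqrt(17) + 6*sqrt(29) + 62*sqrt(15) + 4*sqrt(7395))/1011

Group as (sqrt(15) + sqrt(29)) - sqrt(17); multiply by (sqrt(15) + sqrt(29)) + sqrt(17), then rationalise the remaining surd.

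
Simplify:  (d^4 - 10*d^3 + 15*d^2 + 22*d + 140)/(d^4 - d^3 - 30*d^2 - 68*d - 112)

(d - 5)/(d + 4)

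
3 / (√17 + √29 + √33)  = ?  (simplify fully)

(-2*√16269 + 13*√33 + 21*√29 + 45*√17)/601

Group as (√17 + √33) + √29; multiply by (√17 + √33) - √29, then rationalise the remaining surd.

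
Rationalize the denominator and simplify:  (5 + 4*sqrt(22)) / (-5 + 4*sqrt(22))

(40*sqrt(22) + 377)/327

Multiply numerator and denominator by -4*sqrt(22) - 5.
Denominator becomes -327; numerator becomes -377 - 40*sqrt(22).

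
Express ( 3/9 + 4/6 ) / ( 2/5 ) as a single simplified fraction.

5/2

Numerator: 3/9 + 4/6 = 1
Denominator: 2/5 = 2/5
Divide: (1) · (5/2) = 5/2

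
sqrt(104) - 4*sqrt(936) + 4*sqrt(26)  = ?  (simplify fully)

-18*sqrt(26)

sqrt(104) = 2*sqrt(26); 4*sqrt(936) = 24*sqrt(26); 4*sqrt(26) = 4*sqrt(26)
Combine: (2 - 24 + 4)·sqrt(26) = -18*sqrt(26)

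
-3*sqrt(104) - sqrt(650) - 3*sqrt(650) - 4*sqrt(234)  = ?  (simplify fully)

3*sqrt(104) = 6*sqrt(26); sqrt(650) = 5*sqrt(26); 3*sqrt(650) = 15*sqrt(26); 4*sqrt(234) = 12*sqrt(26)
Combine: (-6 - 5 - 15 - 12)·sqrt(26) = -38*sqrt(26)

-38*sqrt(26)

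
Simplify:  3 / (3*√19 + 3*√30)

(-√19 + √30)/11

Multiply numerator and denominator by -3*√19 + 3*√30.
Denominator becomes 99; numerator becomes -9*√19 + 9*√30.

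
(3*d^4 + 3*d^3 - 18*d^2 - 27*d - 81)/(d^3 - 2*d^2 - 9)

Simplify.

3*d + 9

Factor: 3*d^4 + 3*d^3 - 18*d^2 - 27*d - 81 = 3*(d^2 + d + 3)*(d + 3)*(d - 3);  d^3 - 2*d^2 - 9 = (d^2 + d + 3)*(d - 3)
Cancel the common factors (d^2 + d + 3), (d - 3).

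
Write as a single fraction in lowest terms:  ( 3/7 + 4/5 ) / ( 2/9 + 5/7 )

Numerator: 3/7 + 4/5 = 43/35
Denominator: 2/9 + 5/7 = 59/63
Divide: (43/35) · (63/59) = 387/295

387/295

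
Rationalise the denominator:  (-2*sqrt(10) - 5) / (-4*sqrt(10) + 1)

Multiply numerator and denominator by 1 + 4*sqrt(10).
Denominator becomes -159; numerator becomes -85 - 22*sqrt(10).

(22*sqrt(10) + 85)/159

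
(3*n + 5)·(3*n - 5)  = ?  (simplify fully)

(3*n)^2 - (5)^2 = 9*n² - 25.

9*n² - 25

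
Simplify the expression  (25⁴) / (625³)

25⁴ = 5^8; 625³ = 5^12
Combine exponents: 5^(-4)

5^(-4)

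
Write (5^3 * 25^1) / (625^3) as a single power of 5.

5^3 = 5^3; 25^1 = 5^2; 625^3 = 5^12
Combine exponents: 5^(-7)

5^(-7)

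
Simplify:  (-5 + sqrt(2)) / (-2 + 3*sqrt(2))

(-13*sqrt(2) - 4)/14

Multiply numerator and denominator by -3*sqrt(2) - 2.
Denominator becomes -14; numerator becomes 4 + 13*sqrt(2).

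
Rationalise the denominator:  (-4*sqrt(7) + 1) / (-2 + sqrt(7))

Multiply numerator and denominator by -sqrt(7) - 2.
Denominator becomes -3; numerator becomes 7*sqrt(7) + 26.

(-26 - 7*sqrt(7))/3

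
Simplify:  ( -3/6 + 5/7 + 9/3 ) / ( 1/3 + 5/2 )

Numerator: -3/6 + 5/7 + 9/3 = 45/14
Denominator: 1/3 + 5/2 = 17/6
Divide: (45/14) · (6/17) = 135/119

135/119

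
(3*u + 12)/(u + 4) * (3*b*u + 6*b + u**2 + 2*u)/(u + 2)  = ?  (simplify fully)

9*b + 3*u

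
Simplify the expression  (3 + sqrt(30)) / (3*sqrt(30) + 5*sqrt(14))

Multiply numerator and denominator by -5*sqrt(14) + 3*sqrt(30).
Denominator becomes -80; numerator becomes -10*sqrt(105) - 15*sqrt(14) + 9*sqrt(30) + 90.

(-90 - 9*sqrt(30) + 15*sqrt(14) + 10*sqrt(105))/80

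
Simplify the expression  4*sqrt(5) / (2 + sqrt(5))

-8*sqrt(5) + 20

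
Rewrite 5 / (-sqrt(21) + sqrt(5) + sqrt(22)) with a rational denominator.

(-15*sqrt(21) + 10*sqrt(22) + 95*sqrt(5) + 5*sqrt(2310))/202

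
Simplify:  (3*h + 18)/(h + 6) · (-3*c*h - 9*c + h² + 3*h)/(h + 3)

Factor: 3*h + 18 = 3·(h + 6);  -3*c*h - 9*c + h² + 3*h = (h + 3)·(-3*c + h)
Cancel the common factors (h + 6), (h + 3).

-9*c + 3*h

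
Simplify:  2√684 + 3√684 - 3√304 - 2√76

2√684 = 12*√19; 3√684 = 18*√19; 3√304 = 12*√19; 2√76 = 4*√19
Combine: (12 + 18 - 12 - 4)·√19 = 14*√19

14*√19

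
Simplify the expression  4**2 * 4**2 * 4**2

2**12

4**2 = 2**4; 4**2 = 2**4; 4**2 = 2**4
Combine exponents: 2**12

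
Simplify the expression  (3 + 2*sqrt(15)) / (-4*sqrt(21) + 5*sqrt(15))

Multiply numerator and denominator by 4*sqrt(21) + 5*sqrt(15).
Denominator becomes 39; numerator becomes 12*sqrt(21) + 15*sqrt(15) + 24*sqrt(35) + 150.

(4*sqrt(21) + 5*sqrt(15) + 8*sqrt(35) + 50)/13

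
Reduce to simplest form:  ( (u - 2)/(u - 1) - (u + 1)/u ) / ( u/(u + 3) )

Numerator: (u - 2)/(u - 1) - (u + 1)/u = (-2*u + 1)/(u^2 - u)
Denominator: u/(u + 3) = u/(u + 3)
Divide: ((-2*u + 1)/(u^2 - u)) · ((u + 3)/u) = (-2*u^2 - 5*u + 3)/(u^3 - u^2)

(-2*u^2 - 5*u + 3)/(u^3 - u^2)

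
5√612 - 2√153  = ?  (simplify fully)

24*√17

5√612 = 30*√17; 2√153 = 6*√17
Combine: (30 - 6)·√17 = 24*√17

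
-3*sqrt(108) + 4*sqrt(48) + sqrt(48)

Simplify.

3*sqrt(108) = 18*sqrt(3); 4*sqrt(48) = 16*sqrt(3); sqrt(48) = 4*sqrt(3)
Combine: (-18 + 16 + 4)·sqrt(3) = 2*sqrt(3)

2*sqrt(3)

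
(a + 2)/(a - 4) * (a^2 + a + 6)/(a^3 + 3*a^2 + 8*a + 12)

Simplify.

1/(a - 4)

Factor: a^3 + 3*a^2 + 8*a + 12 = (a + 2)*(a^2 + a + 6)
Cancel the common factors (a^2 + a + 6), (a + 2).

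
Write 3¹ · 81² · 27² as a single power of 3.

3^15

3¹ = 3^1; 81² = 3^8; 27² = 3^6
Combine exponents: 3^15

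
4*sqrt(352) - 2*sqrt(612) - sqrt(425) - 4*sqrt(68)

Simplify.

4*sqrt(352) = 16*sqrt(22); 2*sqrt(612) = 12*sqrt(17); sqrt(425) = 5*sqrt(17); 4*sqrt(68) = 8*sqrt(17)

-25*sqrt(17) + 16*sqrt(22)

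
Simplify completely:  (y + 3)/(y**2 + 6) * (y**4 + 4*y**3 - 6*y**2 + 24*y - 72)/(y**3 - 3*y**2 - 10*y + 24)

(y + 6)/(y - 4)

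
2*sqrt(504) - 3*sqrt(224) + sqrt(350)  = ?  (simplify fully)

2*sqrt(504) = 12*sqrt(14); 3*sqrt(224) = 12*sqrt(14); sqrt(350) = 5*sqrt(14)
Combine: (12 - 12 + 5)·sqrt(14) = 5*sqrt(14)

5*sqrt(14)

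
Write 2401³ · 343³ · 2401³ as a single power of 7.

7^33

2401³ = 7^12; 343³ = 7^9; 2401³ = 7^12
Combine exponents: 7^33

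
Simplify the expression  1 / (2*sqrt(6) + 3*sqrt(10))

(-2*sqrt(6) + 3*sqrt(10))/66

Multiply numerator and denominator by -3*sqrt(10) + 2*sqrt(6).
Denominator becomes -66; numerator becomes -3*sqrt(10) + 2*sqrt(6).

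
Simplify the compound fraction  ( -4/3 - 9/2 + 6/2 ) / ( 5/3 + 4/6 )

-17/14

Numerator: -4/3 - 9/2 + 6/2 = -17/6
Denominator: 5/3 + 4/6 = 7/3
Divide: (-17/6) · (3/7) = -17/14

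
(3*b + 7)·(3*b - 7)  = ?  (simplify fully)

9*b² - 49

Difference of squares with P = 3*b, Q = 7.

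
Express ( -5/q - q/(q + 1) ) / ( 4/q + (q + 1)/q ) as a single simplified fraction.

Numerator: -5/q - q/(q + 1) = (-q^2 - 5*q - 5)/(q^2 + q)
Denominator: 4/q + (q + 1)/q = (q + 5)/q
Divide: ((-q^2 - 5*q - 5)/(q^2 + q)) · (q/(q + 5)) = (-q^2 - 5*q - 5)/(q^2 + 6*q + 5)

(-q^2 - 5*q - 5)/(q^2 + 6*q + 5)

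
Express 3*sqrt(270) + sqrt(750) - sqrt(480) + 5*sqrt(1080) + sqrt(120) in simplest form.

3*sqrt(270) = 9*sqrt(30); sqrt(750) = 5*sqrt(30); sqrt(480) = 4*sqrt(30); 5*sqrt(1080) = 30*sqrt(30); sqrt(120) = 2*sqrt(30)
Combine: (9 + 5 - 4 + 30 + 2)·sqrt(30) = 42*sqrt(30)

42*sqrt(30)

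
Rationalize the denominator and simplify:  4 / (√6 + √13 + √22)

Group as (√6 + √13) + √22; multiply by (√6 + √13) - √22, then rationalise the remaining surd.

(-16*√429 - 12*√22 + 60*√13 + 116*√6)/303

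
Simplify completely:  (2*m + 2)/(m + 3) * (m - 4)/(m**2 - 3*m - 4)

2/(m + 3)

Factor: 2*m + 2 = 2*(m + 1);  m**2 - 3*m - 4 = (m + 1)*(m - 4)
Cancel the common factors (m - 4), (m + 1).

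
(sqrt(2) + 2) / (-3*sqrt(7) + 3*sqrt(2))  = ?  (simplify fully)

Multiply numerator and denominator by 3*sqrt(2) + 3*sqrt(7).
Denominator becomes -45; numerator becomes 6 + 6*sqrt(2) + 3*sqrt(14) + 6*sqrt(7).

(-2*sqrt(7) - sqrt(14) - 2*sqrt(2) - 2)/15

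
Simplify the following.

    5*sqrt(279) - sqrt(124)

13*sqrt(31)

5*sqrt(279) = 15*sqrt(31); sqrt(124) = 2*sqrt(31)
Combine: (15 - 2)·sqrt(31) = 13*sqrt(31)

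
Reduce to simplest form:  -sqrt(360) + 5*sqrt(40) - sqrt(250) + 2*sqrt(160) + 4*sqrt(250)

27*sqrt(10)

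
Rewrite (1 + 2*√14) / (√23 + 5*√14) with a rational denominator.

(-2*√322 - √23 + 5*√14 + 140)/327

Multiply numerator and denominator by -√23 + 5*√14.
Denominator becomes 327; numerator becomes -2*√322 - √23 + 5*√14 + 140.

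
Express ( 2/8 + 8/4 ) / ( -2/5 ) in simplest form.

-45/8

Numerator: 2/8 + 8/4 = 9/4
Denominator: -2/5 = -2/5
Divide: (9/4) · (-5/2) = -45/8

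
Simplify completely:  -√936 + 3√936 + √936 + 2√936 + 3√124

6*√31 + 30*√26

√936 = 6*√26; 3√936 = 18*√26; √936 = 6*√26; 2√936 = 12*√26; 3√124 = 6*√31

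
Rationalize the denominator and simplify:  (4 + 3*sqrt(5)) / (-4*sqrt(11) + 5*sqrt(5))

(-12*sqrt(55) - 75 - 16*sqrt(11) - 20*sqrt(5))/51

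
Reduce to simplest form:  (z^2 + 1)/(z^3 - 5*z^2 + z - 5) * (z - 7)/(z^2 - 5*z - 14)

Factor: z^3 - 5*z^2 + z - 5 = (z^2 + 1)*(z - 5);  z^2 - 5*z - 14 = (z - 7)*(z + 2)
Cancel the common factors (z^2 + 1), (z - 7).

1/(z^2 - 3*z - 10)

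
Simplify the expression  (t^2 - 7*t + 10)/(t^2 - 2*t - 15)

(t - 2)/(t + 3)

Factor: t^2 - 7*t + 10 = (t - 5)*(t - 2);  t^2 - 2*t - 15 = (t - 5)*(t + 3)
Cancel the common factor (t - 5).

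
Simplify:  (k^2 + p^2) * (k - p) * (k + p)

k^4 - p^4

Pair the conjugate factors: (k+p)(k-p) = k^2 - p^2, then repeat with the next factor.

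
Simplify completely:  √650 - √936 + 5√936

29*√26

√650 = 5*√26; √936 = 6*√26; 5√936 = 30*√26
Combine: (5 - 6 + 30)·√26 = 29*√26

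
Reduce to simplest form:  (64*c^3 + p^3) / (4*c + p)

16*c^2 - 4*c*p + p^2

Factor as (a+b)(a^2-ab+b^2) with a=p, b=(4*c).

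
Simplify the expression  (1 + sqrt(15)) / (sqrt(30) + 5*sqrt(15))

Multiply numerator and denominator by -sqrt(30) + 5*sqrt(15).
Denominator becomes 345; numerator becomes -15*sqrt(2) - sqrt(30) + 5*sqrt(15) + 75.

(-15*sqrt(2) - sqrt(30) + 5*sqrt(15) + 75)/345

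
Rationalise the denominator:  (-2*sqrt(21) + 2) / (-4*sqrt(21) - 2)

(-3*sqrt(21) + 43)/83

Multiply numerator and denominator by -2 + 4*sqrt(21).
Denominator becomes -332; numerator becomes -172 + 12*sqrt(21).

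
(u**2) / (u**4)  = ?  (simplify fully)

u**(-2)

Quotient: (u**-2)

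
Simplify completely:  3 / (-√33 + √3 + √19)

(33*√33 + 51*√19 + 147*√3 + 18*√209)/107

Group as (√3 + √19) - √33; multiply by (√3 + √19) + √33, then rationalise the remaining surd.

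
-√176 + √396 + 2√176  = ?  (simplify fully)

10*√11

√176 = 4*√11; √396 = 6*√11; 2√176 = 8*√11
Combine: (-4 + 6 + 8)·√11 = 10*√11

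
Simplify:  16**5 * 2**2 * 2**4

2**26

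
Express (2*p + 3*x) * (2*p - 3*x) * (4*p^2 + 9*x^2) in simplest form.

16*p^4 - 81*x^4

Pair the conjugate factors: ((2*p)+(3*x))((2*p)-(3*x)) = 4*p^2 - 9*x^2, then repeat with the next factor.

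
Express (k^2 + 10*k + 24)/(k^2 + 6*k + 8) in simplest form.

(k + 6)/(k + 2)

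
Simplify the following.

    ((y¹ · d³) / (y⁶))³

d⁹/y^15

Inside the bracket: (y^-5) · d³
Raise to the power 3: (y^-15) · d⁹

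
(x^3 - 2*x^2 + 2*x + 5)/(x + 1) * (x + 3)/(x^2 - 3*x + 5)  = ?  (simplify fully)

Factor: x^3 - 2*x^2 + 2*x + 5 = (x + 1)*(x^2 - 3*x + 5)
Cancel the common factors (x^2 - 3*x + 5), (x + 1).

x + 3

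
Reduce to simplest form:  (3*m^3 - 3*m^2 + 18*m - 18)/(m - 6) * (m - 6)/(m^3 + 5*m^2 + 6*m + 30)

(3*m - 3)/(m + 5)

Factor: 3*m^3 - 3*m^2 + 18*m - 18 = 3*(m^2 + 6)*(m - 1);  m^3 + 5*m^2 + 6*m + 30 = (m^2 + 6)*(m + 5)
Cancel the common factors (m^2 + 6), (m - 6).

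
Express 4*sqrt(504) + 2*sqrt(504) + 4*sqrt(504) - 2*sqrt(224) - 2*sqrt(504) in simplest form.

40*sqrt(14)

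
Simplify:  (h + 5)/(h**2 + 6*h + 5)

1/(h + 1)

Factor: h**2 + 6*h + 5 = (h + 1)*(h + 5)
Cancel the common factor (h + 5).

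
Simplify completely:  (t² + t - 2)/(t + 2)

t - 1

Factor: t² + t - 2 = (t + 2)·(t - 1)
Cancel the common factor (t + 2).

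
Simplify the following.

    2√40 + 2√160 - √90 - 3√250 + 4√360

2√40 = 4*√10; 2√160 = 8*√10; √90 = 3*√10; 3√250 = 15*√10; 4√360 = 24*√10
Combine: (4 + 8 - 3 - 15 + 24)·√10 = 18*√10

18*√10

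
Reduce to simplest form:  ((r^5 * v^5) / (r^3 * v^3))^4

r^8*v^8

Inside the bracket: r^2 * v^2
Raise to the power 4: r^8 * v^8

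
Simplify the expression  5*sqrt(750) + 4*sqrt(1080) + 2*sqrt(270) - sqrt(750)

50*sqrt(30)

5*sqrt(750) = 25*sqrt(30); 4*sqrt(1080) = 24*sqrt(30); 2*sqrt(270) = 6*sqrt(30); sqrt(750) = 5*sqrt(30)
Combine: (25 + 24 + 6 - 5)·sqrt(30) = 50*sqrt(30)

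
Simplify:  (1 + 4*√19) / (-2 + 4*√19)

Multiply numerator and denominator by -4*√19 - 2.
Denominator becomes -300; numerator becomes -306 - 12*√19.

(2*√19 + 51)/50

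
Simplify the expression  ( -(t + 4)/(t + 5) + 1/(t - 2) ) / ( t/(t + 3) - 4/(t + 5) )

(-t³ - 4*t² + 10*t + 39)/(t³ - t² - 14*t + 24)

Numerator: -(t + 4)/(t + 5) + 1/(t - 2) = (-t² - t + 13)/(t² + 3*t - 10)
Denominator: t/(t + 3) - 4/(t + 5) = (t² + t - 12)/(t² + 8*t + 15)
Divide: ((-t² - t + 13)/(t² + 3*t - 10)) · ((t² + 8*t + 15)/(t² + t - 12)) = (-t³ - 4*t² + 10*t + 39)/(t³ - t² - 14*t + 24)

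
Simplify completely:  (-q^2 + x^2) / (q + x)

-q + x

Difference of squares: factor out (q + x).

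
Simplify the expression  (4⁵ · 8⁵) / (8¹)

2^22

4⁵ = 2^10; 8⁵ = 2^15; 8¹ = 2^3
Combine exponents: 2^22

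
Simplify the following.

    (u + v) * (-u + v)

-u^2 + v^2

Pair the conjugate factors: (v+u)(v-u) = -u^2 + v^2.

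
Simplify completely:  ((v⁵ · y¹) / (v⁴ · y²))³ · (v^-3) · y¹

y^(-2)

Inside the bracket: v¹ · (y^-1)
Raise to the power 3: v³ · (y^-3)
Multiply by (v^-3) · y¹: add exponents.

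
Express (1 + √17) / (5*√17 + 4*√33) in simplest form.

Multiply numerator and denominator by -4*√33 + 5*√17.
Denominator becomes -103; numerator becomes -4*√561 - 4*√33 + 5*√17 + 85.

(-85 - 5*√17 + 4*√33 + 4*√561)/103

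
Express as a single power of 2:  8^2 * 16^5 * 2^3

2^29

8^2 = 2^6; 16^5 = 2^20; 2^3 = 2^3
Combine exponents: 2^29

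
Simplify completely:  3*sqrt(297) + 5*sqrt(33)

14*sqrt(33)

3*sqrt(297) = 9*sqrt(33); 5*sqrt(33) = 5*sqrt(33)
Combine: (9 + 5)·sqrt(33) = 14*sqrt(33)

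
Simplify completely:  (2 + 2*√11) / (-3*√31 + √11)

(-3*√341 - 3*√31 - 11 - √11)/134

Multiply numerator and denominator by √11 + 3*√31.
Denominator becomes -268; numerator becomes 2*√11 + 22 + 6*√31 + 6*√341.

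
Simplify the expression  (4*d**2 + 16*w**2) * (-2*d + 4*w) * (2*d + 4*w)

Telescope via difference of squares: ((4*w)+(2*d))((4*w)-(2*d)) = -4*d**2 + 16*w**2, then repeat with the next factor.

-16*d**4 + 256*w**4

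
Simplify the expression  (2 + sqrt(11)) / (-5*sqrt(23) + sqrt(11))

(-5*sqrt(253) - 10*sqrt(23) - 11 - 2*sqrt(11))/564

Multiply numerator and denominator by sqrt(11) + 5*sqrt(23).
Denominator becomes -564; numerator becomes 2*sqrt(11) + 11 + 10*sqrt(23) + 5*sqrt(253).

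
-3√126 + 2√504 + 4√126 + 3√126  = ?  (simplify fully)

3√126 = 9*√14; 2√504 = 12*√14; 4√126 = 12*√14; 3√126 = 9*√14
Combine: (-9 + 12 + 12 + 9)·√14 = 24*√14

24*√14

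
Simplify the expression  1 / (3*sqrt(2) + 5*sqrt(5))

(-3*sqrt(2) + 5*sqrt(5))/107

Multiply numerator and denominator by -3*sqrt(2) + 5*sqrt(5).
Denominator becomes 107; numerator becomes -3*sqrt(2) + 5*sqrt(5).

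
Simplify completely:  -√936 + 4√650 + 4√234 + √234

29*√26

√936 = 6*√26; 4√650 = 20*√26; 4√234 = 12*√26; √234 = 3*√26
Combine: (-6 + 20 + 12 + 3)·√26 = 29*√26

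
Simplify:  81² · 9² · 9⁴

3^20

81² = 3^8; 9² = 3^4; 9⁴ = 3^8
Combine exponents: 3^20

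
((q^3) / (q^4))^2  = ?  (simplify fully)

q^(-2)

Inside the bracket: (q^-1)
Raise to the power 2: (q^-2)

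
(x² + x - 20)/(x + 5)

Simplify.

Factor: x² + x - 20 = (x - 4)·(x + 5)
Cancel the common factor (x + 5).

x - 4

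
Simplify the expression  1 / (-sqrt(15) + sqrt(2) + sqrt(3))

(-5*sqrt(15) - 7*sqrt(3) - 8*sqrt(2) - 3*sqrt(10))/38

Group as (sqrt(2) + sqrt(3)) - sqrt(15); multiply by (sqrt(2) + sqrt(3)) + sqrt(15), then rationalise the remaining surd.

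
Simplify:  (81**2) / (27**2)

81**2 = 3**8; 27**2 = 3**6
Combine exponents: 3**2

3**2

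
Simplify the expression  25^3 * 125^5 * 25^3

5^27

25^3 = 5^6; 125^5 = 5^15; 25^3 = 5^6
Combine exponents: 5^27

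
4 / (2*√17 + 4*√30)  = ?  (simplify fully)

Multiply numerator and denominator by -2*√17 + 4*√30.
Denominator becomes 412; numerator becomes -8*√17 + 16*√30.

(-2*√17 + 4*√30)/103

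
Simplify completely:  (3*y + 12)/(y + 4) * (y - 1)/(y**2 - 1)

3/(y + 1)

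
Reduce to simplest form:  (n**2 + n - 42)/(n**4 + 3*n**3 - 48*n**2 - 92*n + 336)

Factor: n**2 + n - 42 = (n + 7)*(n - 6);  n**4 + 3*n**3 - 48*n**2 - 92*n + 336 = (n + 4)*(n - 2)*(n + 7)*(n - 6)
Cancel the common factors (n + 7), (n - 6).

1/(n**2 + 2*n - 8)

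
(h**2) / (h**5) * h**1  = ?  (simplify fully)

Quotient: (h**-3)
Multiply by h**1: add exponents.

h**(-2)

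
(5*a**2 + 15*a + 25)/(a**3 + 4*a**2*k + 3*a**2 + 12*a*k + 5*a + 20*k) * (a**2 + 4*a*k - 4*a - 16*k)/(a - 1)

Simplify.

Factor: 5*a**2 + 15*a + 25 = 5*(a**2 + 3*a + 5);  a**3 + 4*a**2*k + 3*a**2 + 12*a*k + 5*a + 20*k = (a + 4*k)*(a**2 + 3*a + 5);  a**2 + 4*a*k - 4*a - 16*k = (a - 4)*(a + 4*k)
Cancel the common factors (a**2 + 3*a + 5), (a + 4*k).

(5*a - 20)/(a - 1)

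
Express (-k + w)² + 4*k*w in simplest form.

(k + w)²

Expand the square and combine the 4*k*w term.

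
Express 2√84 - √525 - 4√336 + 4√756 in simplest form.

2√84 = 4*√21; √525 = 5*√21; 4√336 = 16*√21; 4√756 = 24*√21
Combine: (4 - 5 - 16 + 24)·√21 = 7*√21

7*√21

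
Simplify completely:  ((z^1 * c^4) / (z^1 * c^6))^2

c^(-4)

Inside the bracket: (c^-2)
Raise to the power 2: (c^-4)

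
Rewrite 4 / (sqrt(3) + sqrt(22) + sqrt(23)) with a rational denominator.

(-2*sqrt(1518) + 2*sqrt(23) + 4*sqrt(22) + 42*sqrt(3))/65

Group as (sqrt(22) + sqrt(23)) + sqrt(3); multiply by (sqrt(22) + sqrt(23)) - sqrt(3), then rationalise the remaining surd.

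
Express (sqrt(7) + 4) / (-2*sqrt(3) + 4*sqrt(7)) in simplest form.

(sqrt(21) + 4*sqrt(3) + 14 + 8*sqrt(7))/50

Multiply numerator and denominator by 2*sqrt(3) + 4*sqrt(7).
Denominator becomes 100; numerator becomes 2*sqrt(21) + 8*sqrt(3) + 28 + 16*sqrt(7).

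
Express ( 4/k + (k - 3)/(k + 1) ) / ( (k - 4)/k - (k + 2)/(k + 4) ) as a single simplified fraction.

(-k^3 - 5*k^2 - 8*k - 16)/(2*k^2 + 18*k + 16)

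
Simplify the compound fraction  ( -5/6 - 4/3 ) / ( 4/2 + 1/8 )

-52/51

Numerator: -5/6 - 4/3 = -13/6
Denominator: 4/2 + 1/8 = 17/8
Divide: (-13/6) · (8/17) = -52/51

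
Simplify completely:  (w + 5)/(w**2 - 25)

Factor: w**2 - 25 = (w - 5)*(w + 5)
Cancel the common factor (w + 5).

1/(w - 5)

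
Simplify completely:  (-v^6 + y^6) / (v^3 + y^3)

Factor y^6 - v^6 and cancel (v^3 + y^3).

-v^3 + y^3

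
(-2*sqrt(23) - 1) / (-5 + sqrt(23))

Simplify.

(51 + 11*sqrt(23))/2

Multiply numerator and denominator by -5 - sqrt(23).
Denominator becomes 2; numerator becomes 51 + 11*sqrt(23).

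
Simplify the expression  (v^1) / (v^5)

Quotient: (v^-4)

v^(-4)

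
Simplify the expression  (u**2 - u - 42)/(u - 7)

u + 6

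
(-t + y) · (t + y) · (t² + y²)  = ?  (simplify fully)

Telescope via difference of squares: (y+t)(y-t) = -t² + y², then repeat with the next factor.

-t⁴ + y⁴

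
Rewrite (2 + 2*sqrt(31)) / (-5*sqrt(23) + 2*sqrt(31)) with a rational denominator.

Multiply numerator and denominator by 2*sqrt(31) + 5*sqrt(23).
Denominator becomes -451; numerator becomes 4*sqrt(31) + 10*sqrt(23) + 124 + 10*sqrt(713).

(-10*sqrt(713) - 124 - 10*sqrt(23) - 4*sqrt(31))/451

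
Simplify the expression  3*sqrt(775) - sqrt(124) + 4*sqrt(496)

3*sqrt(775) = 15*sqrt(31); sqrt(124) = 2*sqrt(31); 4*sqrt(496) = 16*sqrt(31)
Combine: (15 - 2 + 16)·sqrt(31) = 29*sqrt(31)

29*sqrt(31)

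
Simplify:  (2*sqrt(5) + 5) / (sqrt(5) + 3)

Multiply numerator and denominator by -sqrt(5) + 3.
Denominator becomes 4; numerator becomes sqrt(5) + 5.

(sqrt(5) + 5)/4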